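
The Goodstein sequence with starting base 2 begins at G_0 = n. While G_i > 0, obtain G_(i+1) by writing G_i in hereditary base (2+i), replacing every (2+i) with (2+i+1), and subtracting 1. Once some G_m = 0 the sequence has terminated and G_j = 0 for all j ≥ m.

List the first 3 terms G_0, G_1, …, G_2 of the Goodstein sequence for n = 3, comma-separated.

G_0 = 3. HB_2(3) = 2 + 1. Bump = 4. G_1 = 3.
G_1 = 3. HB_3(3) = 3. Bump = 4. G_2 = 3.

3, 3, 3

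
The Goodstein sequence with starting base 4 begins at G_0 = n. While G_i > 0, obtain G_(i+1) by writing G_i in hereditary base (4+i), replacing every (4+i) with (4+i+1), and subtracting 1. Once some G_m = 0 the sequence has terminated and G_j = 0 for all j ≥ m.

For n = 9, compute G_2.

11

(0) 9|_4 = 2·4 + 1 ↦ 2·5 + 1|_5 = 11 ⇒ 10
(1) 10|_5 = 2·5 ↦ 2·6|_6 = 12 ⇒ 11
(2) 11|_6 = 6 + 5 ↦ 7 + 5|_7 = 12 ⇒ 11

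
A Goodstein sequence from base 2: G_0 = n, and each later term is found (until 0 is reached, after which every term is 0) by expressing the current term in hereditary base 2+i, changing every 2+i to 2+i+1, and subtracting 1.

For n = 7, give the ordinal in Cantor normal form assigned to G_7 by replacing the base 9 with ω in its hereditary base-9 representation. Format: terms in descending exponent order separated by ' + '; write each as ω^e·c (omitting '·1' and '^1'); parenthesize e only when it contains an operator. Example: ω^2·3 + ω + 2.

[0] 7 ≡ 2^2 + 2 + 1 (base 2). Lift 3: 31. −1: 30.
[1] 30 ≡ 3^3 + 3 (base 3). Lift 4: 260. −1: 259.
[2] 259 ≡ 4^4 + 3 (base 4). Lift 5: 3128. −1: 3127.
[3] 3127 ≡ 5^5 + 2 (base 5). Lift 6: 46658. −1: 46657.
[4] 46657 ≡ 6^6 + 1 (base 6). Lift 7: 823544. −1: 823543.
[5] 823543 ≡ 7^7 (base 7). Lift 8: 16777216. −1: 16777215.
[6] 16777215 ≡ 7·8^7 + 7·8^6 + 7·8^5 + 7·8^4 + 7·8^3 + 7·8^2 + 7·8 + 7 (base 8). Lift 9: 37665880. −1: 37665879.

ω^7·7 + ω^6·7 + ω^5·7 + ω^4·7 + ω^3·7 + ω^2·7 + ω·7 + 6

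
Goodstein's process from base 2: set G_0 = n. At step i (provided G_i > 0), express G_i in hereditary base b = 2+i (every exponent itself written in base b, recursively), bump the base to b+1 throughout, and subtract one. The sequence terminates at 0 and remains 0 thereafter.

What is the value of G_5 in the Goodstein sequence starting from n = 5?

[0] 5 ≡ 2^2 + 1 (base 2). Lift 3: 28. −1: 27.
[1] 27 ≡ 3^3 (base 3). Lift 4: 256. −1: 255.
[2] 255 ≡ 3·4^3 + 3·4^2 + 3·4 + 3 (base 4). Lift 5: 468. −1: 467.
[3] 467 ≡ 3·5^3 + 3·5^2 + 3·5 + 2 (base 5). Lift 6: 776. −1: 775.
[4] 775 ≡ 3·6^3 + 3·6^2 + 3·6 + 1 (base 6). Lift 7: 1198. −1: 1197.
[5] 1197 ≡ 3·7^3 + 3·7^2 + 3·7 (base 7). Lift 8: 1752. −1: 1751.

1197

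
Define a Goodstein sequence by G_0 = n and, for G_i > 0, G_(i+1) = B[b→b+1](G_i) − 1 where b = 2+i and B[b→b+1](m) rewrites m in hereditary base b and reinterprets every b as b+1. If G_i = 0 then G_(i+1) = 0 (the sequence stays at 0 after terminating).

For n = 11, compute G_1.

84

G_0 = 11. HB_2(11) = 2^(2 + 1) + 2 + 1. Bump = 85. G_1 = 84.
G_1 = 84. HB_3(84) = 3^(3 + 1) + 3. Bump = 1028. G_2 = 1027.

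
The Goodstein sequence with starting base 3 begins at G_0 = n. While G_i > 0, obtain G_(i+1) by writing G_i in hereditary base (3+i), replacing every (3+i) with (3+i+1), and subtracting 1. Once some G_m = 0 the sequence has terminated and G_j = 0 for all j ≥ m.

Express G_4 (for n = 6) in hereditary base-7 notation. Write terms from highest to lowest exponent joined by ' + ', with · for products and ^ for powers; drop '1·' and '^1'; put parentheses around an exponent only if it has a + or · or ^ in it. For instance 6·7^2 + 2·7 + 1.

7

(0) 6|_3 = 2·3 ↦ 2·4|_4 = 8 ⇒ 7
(1) 7|_4 = 4 + 3 ↦ 5 + 3|_5 = 8 ⇒ 7
(2) 7|_5 = 5 + 2 ↦ 6 + 2|_6 = 8 ⇒ 7
(3) 7|_6 = 6 + 1 ↦ 7 + 1|_7 = 8 ⇒ 7
(4) 7|_7 = 7 ↦ 8|_8 = 8 ⇒ 7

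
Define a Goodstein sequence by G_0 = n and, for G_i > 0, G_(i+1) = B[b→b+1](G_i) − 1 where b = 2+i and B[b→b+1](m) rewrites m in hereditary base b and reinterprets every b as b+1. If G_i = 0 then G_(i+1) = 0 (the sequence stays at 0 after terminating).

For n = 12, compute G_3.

15685

(0) 12|_2 = 2^(2 + 1) + 2^2 ↦ 3^(3 + 1) + 3^3|_3 = 108 ⇒ 107
(1) 107|_3 = 3^(3 + 1) + 2·3^2 + 2·3 + 2 ↦ 4^(4 + 1) + 2·4^2 + 2·4 + 2|_4 = 1066 ⇒ 1065
(2) 1065|_4 = 4^(4 + 1) + 2·4^2 + 2·4 + 1 ↦ 5^(5 + 1) + 2·5^2 + 2·5 + 1|_5 = 15686 ⇒ 15685
(3) 15685|_5 = 5^(5 + 1) + 2·5^2 + 2·5 ↦ 6^(6 + 1) + 2·6^2 + 2·6|_6 = 280020 ⇒ 280019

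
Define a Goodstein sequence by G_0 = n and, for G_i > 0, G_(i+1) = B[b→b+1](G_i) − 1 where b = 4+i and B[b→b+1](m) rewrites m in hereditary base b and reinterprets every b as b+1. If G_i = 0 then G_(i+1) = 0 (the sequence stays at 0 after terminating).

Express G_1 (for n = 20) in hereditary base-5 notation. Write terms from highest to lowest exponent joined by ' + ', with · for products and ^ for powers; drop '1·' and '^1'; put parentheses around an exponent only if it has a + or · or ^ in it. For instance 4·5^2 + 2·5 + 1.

5^2 + 4

20 —HB4→ 4^2 + 4 —bump→ 5^2 + 5 = 30 —(−1)→ 29
29 —HB5→ 5^2 + 4 —bump→ 6^2 + 4 = 40 —(−1)→ 39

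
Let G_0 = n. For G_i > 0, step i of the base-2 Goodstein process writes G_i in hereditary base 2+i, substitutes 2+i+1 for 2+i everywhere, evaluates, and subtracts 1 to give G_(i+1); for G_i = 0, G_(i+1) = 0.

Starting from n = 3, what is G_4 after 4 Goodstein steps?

1

step 0: 3 = 2 + 1; sub 3 for 2: 3 + 1; = 4; G_1 = 4−1 = 3
step 1: 3 = 3; sub 4 for 3: 4; = 4; G_2 = 4−1 = 3
step 2: 3 = 3; sub 5 for 4: 3; = 3; G_3 = 3−1 = 2
step 3: 2 = 2; sub 6 for 5: 2; = 2; G_4 = 2−1 = 1
step 4: 1 = 1; sub 7 for 6: 1; = 1; G_5 = 1−1 = 0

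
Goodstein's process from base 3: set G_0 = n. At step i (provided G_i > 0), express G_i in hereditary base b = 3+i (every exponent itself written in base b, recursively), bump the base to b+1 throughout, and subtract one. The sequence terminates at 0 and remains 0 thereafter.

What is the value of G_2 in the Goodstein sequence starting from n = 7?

9

[0] 7 ≡ 2·3 + 1 (base 3). Lift 4: 9. −1: 8.
[1] 8 ≡ 2·4 (base 4). Lift 5: 10. −1: 9.
[2] 9 ≡ 5 + 4 (base 5). Lift 6: 10. −1: 9.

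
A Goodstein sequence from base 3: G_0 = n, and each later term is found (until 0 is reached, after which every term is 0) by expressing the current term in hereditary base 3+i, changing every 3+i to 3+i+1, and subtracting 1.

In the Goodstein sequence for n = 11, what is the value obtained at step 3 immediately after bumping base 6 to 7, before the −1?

40

[0] 11 ≡ 3^2 + 2 (base 3). Lift 4: 18. −1: 17.
[1] 17 ≡ 4^2 + 1 (base 4). Lift 5: 26. −1: 25.
[2] 25 ≡ 5^2 (base 5). Lift 6: 36. −1: 35.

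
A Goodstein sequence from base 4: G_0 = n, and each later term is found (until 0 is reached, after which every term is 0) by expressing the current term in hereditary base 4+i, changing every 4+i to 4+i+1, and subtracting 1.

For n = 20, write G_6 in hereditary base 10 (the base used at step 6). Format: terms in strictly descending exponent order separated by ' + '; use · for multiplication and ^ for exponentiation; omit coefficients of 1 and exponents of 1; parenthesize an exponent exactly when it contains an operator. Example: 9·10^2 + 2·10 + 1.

9·10 + 9

base 4: 20 = 4^2 + 4; at 5: 5^2 + 5 = 30; next = 29
base 5: 29 = 5^2 + 4; at 6: 6^2 + 4 = 40; next = 39
base 6: 39 = 6^2 + 3; at 7: 7^2 + 3 = 52; next = 51
base 7: 51 = 7^2 + 2; at 8: 8^2 + 2 = 66; next = 65
base 8: 65 = 8^2 + 1; at 9: 9^2 + 1 = 82; next = 81
base 9: 81 = 9^2; at 10: 10^2 = 100; next = 99
base 10: 99 = 9·10 + 9; at 11: 9·11 + 9 = 108; next = 107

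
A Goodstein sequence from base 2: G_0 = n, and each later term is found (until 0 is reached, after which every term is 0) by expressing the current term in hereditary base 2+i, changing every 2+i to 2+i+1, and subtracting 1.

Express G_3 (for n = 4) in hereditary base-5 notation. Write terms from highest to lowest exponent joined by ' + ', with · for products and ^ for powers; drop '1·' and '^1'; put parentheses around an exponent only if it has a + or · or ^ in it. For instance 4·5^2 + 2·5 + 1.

(0) 4|_2 = 2^2 ↦ 3^3|_3 = 27 ⇒ 26
(1) 26|_3 = 2·3^2 + 2·3 + 2 ↦ 2·4^2 + 2·4 + 2|_4 = 42 ⇒ 41
(2) 41|_4 = 2·4^2 + 2·4 + 1 ↦ 2·5^2 + 2·5 + 1|_5 = 61 ⇒ 60

2·5^2 + 2·5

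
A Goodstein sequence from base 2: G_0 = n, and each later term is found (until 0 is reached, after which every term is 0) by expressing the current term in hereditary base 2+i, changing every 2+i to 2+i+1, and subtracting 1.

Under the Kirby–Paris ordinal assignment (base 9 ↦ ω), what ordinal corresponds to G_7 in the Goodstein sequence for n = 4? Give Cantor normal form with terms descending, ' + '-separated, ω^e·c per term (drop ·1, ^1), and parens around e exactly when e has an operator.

(0) 4|_2 = 2^2 ↦ 3^3|_3 = 27 ⇒ 26
(1) 26|_3 = 2·3^2 + 2·3 + 2 ↦ 2·4^2 + 2·4 + 2|_4 = 42 ⇒ 41
(2) 41|_4 = 2·4^2 + 2·4 + 1 ↦ 2·5^2 + 2·5 + 1|_5 = 61 ⇒ 60
(3) 60|_5 = 2·5^2 + 2·5 ↦ 2·6^2 + 2·6|_6 = 84 ⇒ 83
(4) 83|_6 = 2·6^2 + 6 + 5 ↦ 2·7^2 + 7 + 5|_7 = 110 ⇒ 109
(5) 109|_7 = 2·7^2 + 7 + 4 ↦ 2·8^2 + 8 + 4|_8 = 140 ⇒ 139
(6) 139|_8 = 2·8^2 + 8 + 3 ↦ 2·9^2 + 9 + 3|_9 = 174 ⇒ 173
(7) 173|_9 = 2·9^2 + 9 + 2 ↦ 2·10^2 + 10 + 2|_10 = 212 ⇒ 211

ω^2·2 + ω + 2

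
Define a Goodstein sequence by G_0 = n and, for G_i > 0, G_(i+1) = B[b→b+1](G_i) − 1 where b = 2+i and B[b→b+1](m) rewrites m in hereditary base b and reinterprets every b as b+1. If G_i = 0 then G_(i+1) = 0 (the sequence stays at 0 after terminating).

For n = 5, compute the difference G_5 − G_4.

[0] 5 ≡ 2^2 + 1 (base 2). Lift 3: 28. −1: 27.
[1] 27 ≡ 3^3 (base 3). Lift 4: 256. −1: 255.
[2] 255 ≡ 3·4^3 + 3·4^2 + 3·4 + 3 (base 4). Lift 5: 468. −1: 467.
[3] 467 ≡ 3·5^3 + 3·5^2 + 3·5 + 2 (base 5). Lift 6: 776. −1: 775.
[4] 775 ≡ 3·6^3 + 3·6^2 + 3·6 + 1 (base 6). Lift 7: 1198. −1: 1197.

422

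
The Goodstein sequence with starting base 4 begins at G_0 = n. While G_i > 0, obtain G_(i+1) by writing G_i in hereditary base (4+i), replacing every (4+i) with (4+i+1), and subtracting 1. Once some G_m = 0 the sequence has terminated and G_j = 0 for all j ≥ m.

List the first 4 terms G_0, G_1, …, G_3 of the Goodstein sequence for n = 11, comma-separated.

step 0: 11 = 2·4 + 3; sub 5 for 4: 2·5 + 3; = 13; G_1 = 13−1 = 12
step 1: 12 = 2·5 + 2; sub 6 for 5: 2·6 + 2; = 14; G_2 = 14−1 = 13
step 2: 13 = 2·6 + 1; sub 7 for 6: 2·7 + 1; = 15; G_3 = 15−1 = 14

11, 12, 13, 14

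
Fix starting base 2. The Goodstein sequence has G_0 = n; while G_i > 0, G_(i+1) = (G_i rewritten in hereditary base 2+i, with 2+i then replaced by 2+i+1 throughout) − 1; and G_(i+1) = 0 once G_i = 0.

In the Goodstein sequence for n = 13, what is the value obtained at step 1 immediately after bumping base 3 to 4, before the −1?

1280

13 —HB2→ 2^(2 + 1) + 2^2 + 1 —bump→ 3^(3 + 1) + 3^3 + 1 = 109 —(−1)→ 108
108 —HB3→ 3^(3 + 1) + 3^3 —bump→ 4^(4 + 1) + 4^4 = 1280 —(−1)→ 1279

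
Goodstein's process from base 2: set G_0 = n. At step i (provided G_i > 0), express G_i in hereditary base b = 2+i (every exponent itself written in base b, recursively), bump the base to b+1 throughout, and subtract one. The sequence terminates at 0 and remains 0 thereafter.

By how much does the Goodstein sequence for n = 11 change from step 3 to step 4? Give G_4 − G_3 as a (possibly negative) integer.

264310

[0] 11 ≡ 2^(2 + 1) + 2 + 1 (base 2). Lift 3: 85. −1: 84.
[1] 84 ≡ 3^(3 + 1) + 3 (base 3). Lift 4: 1028. −1: 1027.
[2] 1027 ≡ 4^(4 + 1) + 3 (base 4). Lift 5: 15628. −1: 15627.
[3] 15627 ≡ 5^(5 + 1) + 2 (base 5). Lift 6: 279938. −1: 279937.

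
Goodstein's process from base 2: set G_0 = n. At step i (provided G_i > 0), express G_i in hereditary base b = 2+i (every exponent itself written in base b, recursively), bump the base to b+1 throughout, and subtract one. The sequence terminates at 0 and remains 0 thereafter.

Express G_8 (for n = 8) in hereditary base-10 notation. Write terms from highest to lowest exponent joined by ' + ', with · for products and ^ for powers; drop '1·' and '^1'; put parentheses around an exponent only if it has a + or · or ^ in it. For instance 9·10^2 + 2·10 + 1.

G_0 = 8. HB_2(8) = 2^(2 + 1). Bump = 81. G_1 = 80.
G_1 = 80. HB_3(80) = 2·3^3 + 2·3^2 + 2·3 + 2. Bump = 554. G_2 = 553.
G_2 = 553. HB_4(553) = 2·4^4 + 2·4^2 + 2·4 + 1. Bump = 6311. G_3 = 6310.
G_3 = 6310. HB_5(6310) = 2·5^5 + 2·5^2 + 2·5. Bump = 93396. G_4 = 93395.
G_4 = 93395. HB_6(93395) = 2·6^6 + 2·6^2 + 6 + 5. Bump = 1647196. G_5 = 1647195.
G_5 = 1647195. HB_7(1647195) = 2·7^7 + 2·7^2 + 7 + 4. Bump = 33554572. G_6 = 33554571.
G_6 = 33554571. HB_8(33554571) = 2·8^8 + 2·8^2 + 8 + 3. Bump = 774841152. G_7 = 774841151.
G_7 = 774841151. HB_9(774841151) = 2·9^9 + 2·9^2 + 9 + 2. Bump = 20000000212. G_8 = 20000000211.

2·10^10 + 2·10^2 + 10 + 1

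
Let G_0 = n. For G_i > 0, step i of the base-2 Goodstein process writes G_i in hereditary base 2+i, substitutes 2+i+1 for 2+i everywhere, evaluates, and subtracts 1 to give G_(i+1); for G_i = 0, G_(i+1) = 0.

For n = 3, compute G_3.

2

G_0 = 3. HB_2(3) = 2 + 1. Bump = 4. G_1 = 3.
G_1 = 3. HB_3(3) = 3. Bump = 4. G_2 = 3.
G_2 = 3. HB_4(3) = 3. Bump = 3. G_3 = 2.
G_3 = 2. HB_5(2) = 2. Bump = 2. G_4 = 1.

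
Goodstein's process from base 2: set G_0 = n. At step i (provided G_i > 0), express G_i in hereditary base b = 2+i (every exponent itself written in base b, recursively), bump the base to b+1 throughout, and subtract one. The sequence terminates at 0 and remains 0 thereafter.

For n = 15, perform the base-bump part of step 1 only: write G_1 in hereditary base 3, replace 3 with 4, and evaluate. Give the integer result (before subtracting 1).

1284

step 0: 15 = 2^(2 + 1) + 2^2 + 2 + 1; sub 3 for 2: 3^(3 + 1) + 3^3 + 3 + 1; = 112; G_1 = 112−1 = 111
step 1: 111 = 3^(3 + 1) + 3^3 + 3; sub 4 for 3: 4^(4 + 1) + 4^4 + 4; = 1284; G_2 = 1284−1 = 1283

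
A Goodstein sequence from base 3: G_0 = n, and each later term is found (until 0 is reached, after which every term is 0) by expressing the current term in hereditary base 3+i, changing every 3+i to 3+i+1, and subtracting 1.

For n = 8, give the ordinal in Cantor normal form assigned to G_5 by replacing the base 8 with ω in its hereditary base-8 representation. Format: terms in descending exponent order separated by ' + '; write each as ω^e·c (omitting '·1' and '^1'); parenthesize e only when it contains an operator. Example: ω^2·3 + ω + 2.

ω + 3

G_0=8  [base 3] 2·3 + 2  →[3↦4]→  2·4 + 2 = 10  −1 ⇒ G_1=9
G_1=9  [base 4] 2·4 + 1  →[4↦5]→  2·5 + 1 = 11  −1 ⇒ G_2=10
G_2=10  [base 5] 2·5  →[5↦6]→  2·6 = 12  −1 ⇒ G_3=11
G_3=11  [base 6] 6 + 5  →[6↦7]→  7 + 5 = 12  −1 ⇒ G_4=11
G_4=11  [base 7] 7 + 4  →[7↦8]→  8 + 4 = 12  −1 ⇒ G_5=11
G_5=11  [base 8] 8 + 3  →[8↦9]→  9 + 3 = 12  −1 ⇒ G_6=11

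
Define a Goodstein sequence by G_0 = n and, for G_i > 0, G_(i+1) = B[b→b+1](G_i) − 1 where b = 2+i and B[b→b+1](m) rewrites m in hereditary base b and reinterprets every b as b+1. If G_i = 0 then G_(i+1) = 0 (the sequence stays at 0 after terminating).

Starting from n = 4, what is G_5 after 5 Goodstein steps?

step 0: 4 = 2^2; sub 3 for 2: 3^3; = 27; G_1 = 27−1 = 26
step 1: 26 = 2·3^2 + 2·3 + 2; sub 4 for 3: 2·4^2 + 2·4 + 2; = 42; G_2 = 42−1 = 41
step 2: 41 = 2·4^2 + 2·4 + 1; sub 5 for 4: 2·5^2 + 2·5 + 1; = 61; G_3 = 61−1 = 60
step 3: 60 = 2·5^2 + 2·5; sub 6 for 5: 2·6^2 + 2·6; = 84; G_4 = 84−1 = 83
step 4: 83 = 2·6^2 + 6 + 5; sub 7 for 6: 2·7^2 + 7 + 5; = 110; G_5 = 110−1 = 109

109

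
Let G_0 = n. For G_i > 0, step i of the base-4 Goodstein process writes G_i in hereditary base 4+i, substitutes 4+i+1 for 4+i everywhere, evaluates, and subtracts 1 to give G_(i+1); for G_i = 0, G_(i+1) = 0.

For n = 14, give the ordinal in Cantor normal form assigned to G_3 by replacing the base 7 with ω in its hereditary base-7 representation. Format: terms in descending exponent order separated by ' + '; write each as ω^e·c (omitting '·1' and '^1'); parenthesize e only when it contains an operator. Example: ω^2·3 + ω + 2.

i=0: 14 = 3·4 + 2 (b=4); 4→5: 3·5 + 2 = 17; 17−1 = 16
i=1: 16 = 3·5 + 1 (b=5); 5→6: 3·6 + 1 = 19; 19−1 = 18
i=2: 18 = 3·6 (b=6); 6→7: 3·7 = 21; 21−1 = 20
i=3: 20 = 2·7 + 6 (b=7); 7→8: 2·8 + 6 = 22; 22−1 = 21

ω·2 + 6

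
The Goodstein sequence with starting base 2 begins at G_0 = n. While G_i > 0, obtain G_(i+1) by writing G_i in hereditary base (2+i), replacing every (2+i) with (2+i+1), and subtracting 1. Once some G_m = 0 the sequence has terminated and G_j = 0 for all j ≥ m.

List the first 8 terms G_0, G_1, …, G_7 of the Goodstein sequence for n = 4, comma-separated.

4, 26, 41, 60, 83, 109, 139, 173

i=0: 4 = 2^2 (b=2); 2→3: 3^3 = 27; 27−1 = 26
i=1: 26 = 2·3^2 + 2·3 + 2 (b=3); 3→4: 2·4^2 + 2·4 + 2 = 42; 42−1 = 41
i=2: 41 = 2·4^2 + 2·4 + 1 (b=4); 4→5: 2·5^2 + 2·5 + 1 = 61; 61−1 = 60
i=3: 60 = 2·5^2 + 2·5 (b=5); 5→6: 2·6^2 + 2·6 = 84; 84−1 = 83
i=4: 83 = 2·6^2 + 6 + 5 (b=6); 6→7: 2·7^2 + 7 + 5 = 110; 110−1 = 109
i=5: 109 = 2·7^2 + 7 + 4 (b=7); 7→8: 2·8^2 + 8 + 4 = 140; 140−1 = 139
i=6: 139 = 2·8^2 + 8 + 3 (b=8); 8→9: 2·9^2 + 9 + 3 = 174; 174−1 = 173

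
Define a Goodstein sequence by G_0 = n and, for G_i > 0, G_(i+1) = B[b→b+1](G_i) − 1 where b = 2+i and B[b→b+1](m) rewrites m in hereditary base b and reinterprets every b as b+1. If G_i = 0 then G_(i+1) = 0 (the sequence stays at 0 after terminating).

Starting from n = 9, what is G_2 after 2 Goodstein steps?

1023

[0] 9 ≡ 2^(2 + 1) + 1 (base 2). Lift 3: 82. −1: 81.
[1] 81 ≡ 3^(3 + 1) (base 3). Lift 4: 1024. −1: 1023.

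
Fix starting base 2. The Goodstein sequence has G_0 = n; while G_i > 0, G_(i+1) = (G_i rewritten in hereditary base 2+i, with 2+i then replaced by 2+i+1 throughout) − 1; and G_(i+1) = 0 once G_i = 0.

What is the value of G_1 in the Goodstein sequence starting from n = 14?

i=0: 14 = 2^(2 + 1) + 2^2 + 2 (b=2); 2→3: 3^(3 + 1) + 3^3 + 3 = 111; 111−1 = 110
i=1: 110 = 3^(3 + 1) + 3^3 + 2 (b=3); 3→4: 4^(4 + 1) + 4^4 + 2 = 1282; 1282−1 = 1281

110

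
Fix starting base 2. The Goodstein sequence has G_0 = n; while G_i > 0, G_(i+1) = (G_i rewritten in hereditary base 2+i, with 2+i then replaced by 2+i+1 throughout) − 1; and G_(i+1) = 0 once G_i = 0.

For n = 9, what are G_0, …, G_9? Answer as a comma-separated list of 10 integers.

9, 81, 1023, 9842, 140743, 2471826, 50333399, 1162263921, 30000003325, 855935016215

[0] 9 ≡ 2^(2 + 1) + 1 (base 2). Lift 3: 82. −1: 81.
[1] 81 ≡ 3^(3 + 1) (base 3). Lift 4: 1024. −1: 1023.
[2] 1023 ≡ 3·4^4 + 3·4^3 + 3·4^2 + 3·4 + 3 (base 4). Lift 5: 9843. −1: 9842.
[3] 9842 ≡ 3·5^5 + 3·5^3 + 3·5^2 + 3·5 + 2 (base 5). Lift 6: 140744. −1: 140743.
[4] 140743 ≡ 3·6^6 + 3·6^3 + 3·6^2 + 3·6 + 1 (base 6). Lift 7: 2471827. −1: 2471826.
[5] 2471826 ≡ 3·7^7 + 3·7^3 + 3·7^2 + 3·7 (base 7). Lift 8: 50333400. −1: 50333399.
[6] 50333399 ≡ 3·8^8 + 3·8^3 + 3·8^2 + 2·8 + 7 (base 8). Lift 9: 1162263922. −1: 1162263921.
[7] 1162263921 ≡ 3·9^9 + 3·9^3 + 3·9^2 + 2·9 + 6 (base 9). Lift 10: 30000003326. −1: 30000003325.
[8] 30000003325 ≡ 3·10^10 + 3·10^3 + 3·10^2 + 2·10 + 5 (base 10). Lift 11: 855935016216. −1: 855935016215.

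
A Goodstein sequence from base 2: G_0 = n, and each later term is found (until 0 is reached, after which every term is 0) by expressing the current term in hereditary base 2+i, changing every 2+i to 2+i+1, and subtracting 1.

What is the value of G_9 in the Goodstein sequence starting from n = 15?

G_0 = 15. HB_2(15) = 2^(2 + 1) + 2^2 + 2 + 1. Bump = 112. G_1 = 111.
G_1 = 111. HB_3(111) = 3^(3 + 1) + 3^3 + 3. Bump = 1284. G_2 = 1283.
G_2 = 1283. HB_4(1283) = 4^(4 + 1) + 4^4 + 3. Bump = 18753. G_3 = 18752.
G_3 = 18752. HB_5(18752) = 5^(5 + 1) + 5^5 + 2. Bump = 326594. G_4 = 326593.
G_4 = 326593. HB_6(326593) = 6^(6 + 1) + 6^6 + 1. Bump = 6588345. G_5 = 6588344.
G_5 = 6588344. HB_7(6588344) = 7^(7 + 1) + 7^7. Bump = 150994944. G_6 = 150994943.
G_6 = 150994943. HB_8(150994943) = 8^(8 + 1) + 7·8^7 + 7·8^6 + 7·8^5 + 7·8^4 + 7·8^3 + 7·8^2 + 7·8 + 7. Bump = 3524450281. G_7 = 3524450280.
G_7 = 3524450280. HB_9(3524450280) = 9^(9 + 1) + 7·9^7 + 7·9^6 + 7·9^5 + 7·9^4 + 7·9^3 + 7·9^2 + 7·9 + 6. Bump = 100077777776. G_8 = 100077777775.
G_8 = 100077777775. HB_10(100077777775) = 10^(10 + 1) + 7·10^7 + 7·10^6 + 7·10^5 + 7·10^4 + 7·10^3 + 7·10^2 + 7·10 + 5. Bump = 3138578427935. G_9 = 3138578427934.

3138578427934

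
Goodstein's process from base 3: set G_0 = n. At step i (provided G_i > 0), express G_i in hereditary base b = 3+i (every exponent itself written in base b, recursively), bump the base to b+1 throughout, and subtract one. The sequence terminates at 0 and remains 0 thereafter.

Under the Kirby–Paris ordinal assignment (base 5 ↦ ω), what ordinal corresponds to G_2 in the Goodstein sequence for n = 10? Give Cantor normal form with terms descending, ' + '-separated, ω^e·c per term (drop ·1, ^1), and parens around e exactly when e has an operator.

base 3: 10 = 3^2 + 1; at 4: 4^2 + 1 = 17; next = 16
base 4: 16 = 4^2; at 5: 5^2 = 25; next = 24
base 5: 24 = 4·5 + 4; at 6: 4·6 + 4 = 28; next = 27

ω·4 + 4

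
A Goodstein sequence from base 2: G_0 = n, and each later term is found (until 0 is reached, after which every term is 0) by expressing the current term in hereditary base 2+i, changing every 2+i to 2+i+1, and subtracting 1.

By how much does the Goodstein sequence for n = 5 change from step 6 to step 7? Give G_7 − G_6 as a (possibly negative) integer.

base 2: 5 = 2^2 + 1; at 3: 3^3 + 1 = 28; next = 27
base 3: 27 = 3^3; at 4: 4^4 = 256; next = 255
base 4: 255 = 3·4^3 + 3·4^2 + 3·4 + 3; at 5: 3·5^3 + 3·5^2 + 3·5 + 3 = 468; next = 467
base 5: 467 = 3·5^3 + 3·5^2 + 3·5 + 2; at 6: 3·6^3 + 3·6^2 + 3·6 + 2 = 776; next = 775
base 6: 775 = 3·6^3 + 3·6^2 + 3·6 + 1; at 7: 3·7^3 + 3·7^2 + 3·7 + 1 = 1198; next = 1197
base 7: 1197 = 3·7^3 + 3·7^2 + 3·7; at 8: 3·8^3 + 3·8^2 + 3·8 = 1752; next = 1751
base 8: 1751 = 3·8^3 + 3·8^2 + 2·8 + 7; at 9: 3·9^3 + 3·9^2 + 2·9 + 7 = 2455; next = 2454

703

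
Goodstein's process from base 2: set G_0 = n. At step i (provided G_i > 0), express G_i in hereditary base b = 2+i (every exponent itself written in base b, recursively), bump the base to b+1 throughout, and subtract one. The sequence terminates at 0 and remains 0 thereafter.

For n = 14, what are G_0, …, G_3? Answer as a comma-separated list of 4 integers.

14, 110, 1281, 18750

[0] 14 ≡ 2^(2 + 1) + 2^2 + 2 (base 2). Lift 3: 111. −1: 110.
[1] 110 ≡ 3^(3 + 1) + 3^3 + 2 (base 3). Lift 4: 1282. −1: 1281.
[2] 1281 ≡ 4^(4 + 1) + 4^4 + 1 (base 4). Lift 5: 18751. −1: 18750.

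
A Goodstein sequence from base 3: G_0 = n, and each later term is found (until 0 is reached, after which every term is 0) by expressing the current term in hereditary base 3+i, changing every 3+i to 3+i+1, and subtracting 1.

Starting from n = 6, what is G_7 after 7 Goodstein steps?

5

(0) 6|_3 = 2·3 ↦ 2·4|_4 = 8 ⇒ 7
(1) 7|_4 = 4 + 3 ↦ 5 + 3|_5 = 8 ⇒ 7
(2) 7|_5 = 5 + 2 ↦ 6 + 2|_6 = 8 ⇒ 7
(3) 7|_6 = 6 + 1 ↦ 7 + 1|_7 = 8 ⇒ 7
(4) 7|_7 = 7 ↦ 8|_8 = 8 ⇒ 7
(5) 7|_8 = 7 ↦ 7|_9 = 7 ⇒ 6
(6) 6|_9 = 6 ↦ 6|_10 = 6 ⇒ 5
(7) 5|_10 = 5 ↦ 5|_11 = 5 ⇒ 4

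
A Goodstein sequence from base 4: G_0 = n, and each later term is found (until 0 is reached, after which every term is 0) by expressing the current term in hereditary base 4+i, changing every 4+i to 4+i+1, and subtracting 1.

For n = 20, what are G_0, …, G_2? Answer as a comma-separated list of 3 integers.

20 —HB4→ 4^2 + 4 —bump→ 5^2 + 5 = 30 —(−1)→ 29
29 —HB5→ 5^2 + 4 —bump→ 6^2 + 4 = 40 —(−1)→ 39

20, 29, 39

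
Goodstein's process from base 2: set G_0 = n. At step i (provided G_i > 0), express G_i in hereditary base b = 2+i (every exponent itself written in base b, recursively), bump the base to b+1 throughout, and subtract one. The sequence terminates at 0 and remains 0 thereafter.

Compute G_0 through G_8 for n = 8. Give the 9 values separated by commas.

8, 80, 553, 6310, 93395, 1647195, 33554571, 774841151, 20000000211

8 —HB2→ 2^(2 + 1) —bump→ 3^(3 + 1) = 81 —(−1)→ 80
80 —HB3→ 2·3^3 + 2·3^2 + 2·3 + 2 —bump→ 2·4^4 + 2·4^2 + 2·4 + 2 = 554 —(−1)→ 553
553 —HB4→ 2·4^4 + 2·4^2 + 2·4 + 1 —bump→ 2·5^5 + 2·5^2 + 2·5 + 1 = 6311 —(−1)→ 6310
6310 —HB5→ 2·5^5 + 2·5^2 + 2·5 —bump→ 2·6^6 + 2·6^2 + 2·6 = 93396 —(−1)→ 93395
93395 —HB6→ 2·6^6 + 2·6^2 + 6 + 5 —bump→ 2·7^7 + 2·7^2 + 7 + 5 = 1647196 —(−1)→ 1647195
1647195 —HB7→ 2·7^7 + 2·7^2 + 7 + 4 —bump→ 2·8^8 + 2·8^2 + 8 + 4 = 33554572 —(−1)→ 33554571
33554571 —HB8→ 2·8^8 + 2·8^2 + 8 + 3 —bump→ 2·9^9 + 2·9^2 + 9 + 3 = 774841152 —(−1)→ 774841151
774841151 —HB9→ 2·9^9 + 2·9^2 + 9 + 2 —bump→ 2·10^10 + 2·10^2 + 10 + 2 = 20000000212 —(−1)→ 20000000211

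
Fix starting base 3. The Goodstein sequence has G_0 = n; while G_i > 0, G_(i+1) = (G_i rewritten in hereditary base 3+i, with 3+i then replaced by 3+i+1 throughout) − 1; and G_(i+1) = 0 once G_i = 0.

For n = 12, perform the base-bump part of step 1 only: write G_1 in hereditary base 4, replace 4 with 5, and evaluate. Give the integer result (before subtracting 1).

G_0=12  [base 3] 3^2 + 3  →[3↦4]→  4^2 + 4 = 20  −1 ⇒ G_1=19
G_1=19  [base 4] 4^2 + 3  →[4↦5]→  5^2 + 3 = 28  −1 ⇒ G_2=27

28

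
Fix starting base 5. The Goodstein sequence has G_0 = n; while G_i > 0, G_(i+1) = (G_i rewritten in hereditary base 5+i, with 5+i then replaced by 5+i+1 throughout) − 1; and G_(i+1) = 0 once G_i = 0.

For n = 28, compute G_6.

94

step 0: 28 = 5^2 + 3; sub 6 for 5: 6^2 + 3; = 39; G_1 = 39−1 = 38
step 1: 38 = 6^2 + 2; sub 7 for 6: 7^2 + 2; = 51; G_2 = 51−1 = 50
step 2: 50 = 7^2 + 1; sub 8 for 7: 8^2 + 1; = 65; G_3 = 65−1 = 64
step 3: 64 = 8^2; sub 9 for 8: 9^2; = 81; G_4 = 81−1 = 80
step 4: 80 = 8·9 + 8; sub 10 for 9: 8·10 + 8; = 88; G_5 = 88−1 = 87
step 5: 87 = 8·10 + 7; sub 11 for 10: 8·11 + 7; = 95; G_6 = 95−1 = 94
step 6: 94 = 8·11 + 6; sub 12 for 11: 8·12 + 6; = 102; G_7 = 102−1 = 101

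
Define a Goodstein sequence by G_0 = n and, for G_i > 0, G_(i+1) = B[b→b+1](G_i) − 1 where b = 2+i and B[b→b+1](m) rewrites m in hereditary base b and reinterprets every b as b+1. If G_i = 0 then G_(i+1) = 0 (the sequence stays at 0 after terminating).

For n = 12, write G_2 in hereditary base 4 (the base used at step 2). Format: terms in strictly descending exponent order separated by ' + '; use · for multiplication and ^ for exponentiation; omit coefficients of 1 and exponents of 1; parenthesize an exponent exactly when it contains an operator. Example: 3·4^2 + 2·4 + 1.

4^(4 + 1) + 2·4^2 + 2·4 + 1

G_0=12  [base 2] 2^(2 + 1) + 2^2  →[2↦3]→  3^(3 + 1) + 3^3 = 108  −1 ⇒ G_1=107
G_1=107  [base 3] 3^(3 + 1) + 2·3^2 + 2·3 + 2  →[3↦4]→  4^(4 + 1) + 2·4^2 + 2·4 + 2 = 1066  −1 ⇒ G_2=1065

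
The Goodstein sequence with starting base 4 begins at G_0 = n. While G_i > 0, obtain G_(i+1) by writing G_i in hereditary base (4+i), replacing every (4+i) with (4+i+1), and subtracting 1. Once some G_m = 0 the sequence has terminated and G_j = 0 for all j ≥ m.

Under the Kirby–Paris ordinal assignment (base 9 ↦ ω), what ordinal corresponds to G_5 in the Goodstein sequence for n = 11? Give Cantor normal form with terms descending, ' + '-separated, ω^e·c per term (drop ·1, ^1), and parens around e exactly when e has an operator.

11 —HB4→ 2·4 + 3 —bump→ 2·5 + 3 = 13 —(−1)→ 12
12 —HB5→ 2·5 + 2 —bump→ 2·6 + 2 = 14 —(−1)→ 13
13 —HB6→ 2·6 + 1 —bump→ 2·7 + 1 = 15 —(−1)→ 14
14 —HB7→ 2·7 —bump→ 2·8 = 16 —(−1)→ 15
15 —HB8→ 8 + 7 —bump→ 9 + 7 = 16 —(−1)→ 15

ω + 6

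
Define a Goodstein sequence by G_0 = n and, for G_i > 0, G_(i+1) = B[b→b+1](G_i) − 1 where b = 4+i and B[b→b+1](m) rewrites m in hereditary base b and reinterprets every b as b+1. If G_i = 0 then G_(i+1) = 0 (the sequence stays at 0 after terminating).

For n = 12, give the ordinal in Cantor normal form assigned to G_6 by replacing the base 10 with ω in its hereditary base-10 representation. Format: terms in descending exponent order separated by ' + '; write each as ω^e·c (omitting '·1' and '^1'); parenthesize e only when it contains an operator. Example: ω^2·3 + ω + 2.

ω + 9

(0) 12|_4 = 3·4 ↦ 3·5|_5 = 15 ⇒ 14
(1) 14|_5 = 2·5 + 4 ↦ 2·6 + 4|_6 = 16 ⇒ 15
(2) 15|_6 = 2·6 + 3 ↦ 2·7 + 3|_7 = 17 ⇒ 16
(3) 16|_7 = 2·7 + 2 ↦ 2·8 + 2|_8 = 18 ⇒ 17
(4) 17|_8 = 2·8 + 1 ↦ 2·9 + 1|_9 = 19 ⇒ 18
(5) 18|_9 = 2·9 ↦ 2·10|_10 = 20 ⇒ 19
(6) 19|_10 = 10 + 9 ↦ 11 + 9|_11 = 20 ⇒ 19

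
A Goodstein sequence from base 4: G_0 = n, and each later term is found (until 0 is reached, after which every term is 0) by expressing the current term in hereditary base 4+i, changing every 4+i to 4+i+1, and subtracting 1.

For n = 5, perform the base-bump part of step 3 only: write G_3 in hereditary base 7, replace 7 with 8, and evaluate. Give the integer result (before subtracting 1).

(0) 5|_4 = 4 + 1 ↦ 5 + 1|_5 = 6 ⇒ 5
(1) 5|_5 = 5 ↦ 6|_6 = 6 ⇒ 5
(2) 5|_6 = 5 ↦ 5|_7 = 5 ⇒ 4
(3) 4|_7 = 4 ↦ 4|_8 = 4 ⇒ 3

4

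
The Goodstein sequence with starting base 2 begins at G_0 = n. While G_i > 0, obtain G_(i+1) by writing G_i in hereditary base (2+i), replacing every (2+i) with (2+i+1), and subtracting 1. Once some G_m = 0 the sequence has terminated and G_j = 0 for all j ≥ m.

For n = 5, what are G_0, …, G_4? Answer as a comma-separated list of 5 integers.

5, 27, 255, 467, 775

base 2: 5 = 2^2 + 1; at 3: 3^3 + 1 = 28; next = 27
base 3: 27 = 3^3; at 4: 4^4 = 256; next = 255
base 4: 255 = 3·4^3 + 3·4^2 + 3·4 + 3; at 5: 3·5^3 + 3·5^2 + 3·5 + 3 = 468; next = 467
base 5: 467 = 3·5^3 + 3·5^2 + 3·5 + 2; at 6: 3·6^3 + 3·6^2 + 3·6 + 2 = 776; next = 775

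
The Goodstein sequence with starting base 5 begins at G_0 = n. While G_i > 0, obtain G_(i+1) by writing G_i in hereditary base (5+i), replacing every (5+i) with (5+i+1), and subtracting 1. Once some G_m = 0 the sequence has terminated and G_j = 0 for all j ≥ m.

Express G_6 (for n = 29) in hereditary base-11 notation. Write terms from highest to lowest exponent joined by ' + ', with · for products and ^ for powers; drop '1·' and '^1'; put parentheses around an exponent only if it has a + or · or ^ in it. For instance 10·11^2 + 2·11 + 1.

9·11 + 8

29 —HB5→ 5^2 + 4 —bump→ 6^2 + 4 = 40 —(−1)→ 39
39 —HB6→ 6^2 + 3 —bump→ 7^2 + 3 = 52 —(−1)→ 51
51 —HB7→ 7^2 + 2 —bump→ 8^2 + 2 = 66 —(−1)→ 65
65 —HB8→ 8^2 + 1 —bump→ 9^2 + 1 = 82 —(−1)→ 81
81 —HB9→ 9^2 —bump→ 10^2 = 100 —(−1)→ 99
99 —HB10→ 9·10 + 9 —bump→ 9·11 + 9 = 108 —(−1)→ 107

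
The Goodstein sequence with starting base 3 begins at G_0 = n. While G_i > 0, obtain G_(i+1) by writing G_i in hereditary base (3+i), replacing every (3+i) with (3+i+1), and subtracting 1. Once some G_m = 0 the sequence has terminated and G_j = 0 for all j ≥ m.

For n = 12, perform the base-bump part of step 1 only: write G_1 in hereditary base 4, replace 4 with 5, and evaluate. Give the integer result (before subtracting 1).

28

G_0 = 12. HB_3(12) = 3^2 + 3. Bump = 20. G_1 = 19.
G_1 = 19. HB_4(19) = 4^2 + 3. Bump = 28. G_2 = 27.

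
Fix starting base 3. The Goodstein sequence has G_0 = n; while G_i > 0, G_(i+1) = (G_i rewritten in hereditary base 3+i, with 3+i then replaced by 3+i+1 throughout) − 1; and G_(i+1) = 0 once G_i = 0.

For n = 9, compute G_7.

i=0: 9 = 3^2 (b=3); 3→4: 4^2 = 16; 16−1 = 15
i=1: 15 = 3·4 + 3 (b=4); 4→5: 3·5 + 3 = 18; 18−1 = 17
i=2: 17 = 3·5 + 2 (b=5); 5→6: 3·6 + 2 = 20; 20−1 = 19
i=3: 19 = 3·6 + 1 (b=6); 6→7: 3·7 + 1 = 22; 22−1 = 21
i=4: 21 = 3·7 (b=7); 7→8: 3·8 = 24; 24−1 = 23
i=5: 23 = 2·8 + 7 (b=8); 8→9: 2·9 + 7 = 25; 25−1 = 24
i=6: 24 = 2·9 + 6 (b=9); 9→10: 2·10 + 6 = 26; 26−1 = 25
i=7: 25 = 2·10 + 5 (b=10); 10→11: 2·11 + 5 = 27; 27−1 = 26

25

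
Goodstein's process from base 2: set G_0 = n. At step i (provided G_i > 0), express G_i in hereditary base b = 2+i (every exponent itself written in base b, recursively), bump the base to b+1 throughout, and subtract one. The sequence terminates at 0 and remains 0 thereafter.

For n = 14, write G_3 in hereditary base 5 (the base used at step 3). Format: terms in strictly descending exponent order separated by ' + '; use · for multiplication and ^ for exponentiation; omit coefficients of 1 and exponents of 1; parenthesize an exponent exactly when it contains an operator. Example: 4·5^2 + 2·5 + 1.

5^(5 + 1) + 5^5

[0] 14 ≡ 2^(2 + 1) + 2^2 + 2 (base 2). Lift 3: 111. −1: 110.
[1] 110 ≡ 3^(3 + 1) + 3^3 + 2 (base 3). Lift 4: 1282. −1: 1281.
[2] 1281 ≡ 4^(4 + 1) + 4^4 + 1 (base 4). Lift 5: 18751. −1: 18750.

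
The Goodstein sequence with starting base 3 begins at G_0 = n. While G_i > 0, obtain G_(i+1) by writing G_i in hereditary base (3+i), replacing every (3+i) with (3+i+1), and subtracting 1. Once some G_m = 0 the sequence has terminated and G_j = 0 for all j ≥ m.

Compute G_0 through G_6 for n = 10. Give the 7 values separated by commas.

[0] 10 ≡ 3^2 + 1 (base 3). Lift 4: 17. −1: 16.
[1] 16 ≡ 4^2 (base 4). Lift 5: 25. −1: 24.
[2] 24 ≡ 4·5 + 4 (base 5). Lift 6: 28. −1: 27.
[3] 27 ≡ 4·6 + 3 (base 6). Lift 7: 31. −1: 30.
[4] 30 ≡ 4·7 + 2 (base 7). Lift 8: 34. −1: 33.
[5] 33 ≡ 4·8 + 1 (base 8). Lift 9: 37. −1: 36.

10, 16, 24, 27, 30, 33, 36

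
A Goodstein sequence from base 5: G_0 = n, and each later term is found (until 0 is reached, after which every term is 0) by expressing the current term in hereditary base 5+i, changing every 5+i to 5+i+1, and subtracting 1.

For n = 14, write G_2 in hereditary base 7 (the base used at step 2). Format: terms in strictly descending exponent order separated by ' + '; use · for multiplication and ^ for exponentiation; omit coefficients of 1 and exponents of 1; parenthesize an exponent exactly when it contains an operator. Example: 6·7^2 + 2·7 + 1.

base 5: 14 = 2·5 + 4; at 6: 2·6 + 4 = 16; next = 15
base 6: 15 = 2·6 + 3; at 7: 2·7 + 3 = 17; next = 16

2·7 + 2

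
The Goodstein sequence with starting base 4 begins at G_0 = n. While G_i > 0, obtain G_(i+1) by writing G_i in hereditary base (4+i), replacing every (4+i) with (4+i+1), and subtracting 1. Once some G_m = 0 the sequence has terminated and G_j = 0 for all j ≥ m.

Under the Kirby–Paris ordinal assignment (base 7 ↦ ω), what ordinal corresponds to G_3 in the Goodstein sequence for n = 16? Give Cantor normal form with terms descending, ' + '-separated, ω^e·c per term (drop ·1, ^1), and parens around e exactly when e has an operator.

ω·4 + 2

base 4: 16 = 4^2; at 5: 5^2 = 25; next = 24
base 5: 24 = 4·5 + 4; at 6: 4·6 + 4 = 28; next = 27
base 6: 27 = 4·6 + 3; at 7: 4·7 + 3 = 31; next = 30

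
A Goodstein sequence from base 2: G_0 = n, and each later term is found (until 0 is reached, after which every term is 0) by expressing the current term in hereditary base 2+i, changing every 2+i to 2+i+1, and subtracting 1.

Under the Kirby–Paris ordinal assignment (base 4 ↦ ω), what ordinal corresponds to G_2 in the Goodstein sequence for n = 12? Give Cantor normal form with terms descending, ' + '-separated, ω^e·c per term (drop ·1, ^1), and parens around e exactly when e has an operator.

(0) 12|_2 = 2^(2 + 1) + 2^2 ↦ 3^(3 + 1) + 3^3|_3 = 108 ⇒ 107
(1) 107|_3 = 3^(3 + 1) + 2·3^2 + 2·3 + 2 ↦ 4^(4 + 1) + 2·4^2 + 2·4 + 2|_4 = 1066 ⇒ 1065
(2) 1065|_4 = 4^(4 + 1) + 2·4^2 + 2·4 + 1 ↦ 5^(5 + 1) + 2·5^2 + 2·5 + 1|_5 = 15686 ⇒ 15685

ω^(ω + 1) + ω^2·2 + ω·2 + 1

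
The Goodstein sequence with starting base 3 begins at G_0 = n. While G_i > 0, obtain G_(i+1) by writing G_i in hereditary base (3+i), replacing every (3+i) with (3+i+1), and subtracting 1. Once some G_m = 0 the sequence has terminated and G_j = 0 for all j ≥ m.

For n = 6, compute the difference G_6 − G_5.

(0) 6|_3 = 2·3 ↦ 2·4|_4 = 8 ⇒ 7
(1) 7|_4 = 4 + 3 ↦ 5 + 3|_5 = 8 ⇒ 7
(2) 7|_5 = 5 + 2 ↦ 6 + 2|_6 = 8 ⇒ 7
(3) 7|_6 = 6 + 1 ↦ 7 + 1|_7 = 8 ⇒ 7
(4) 7|_7 = 7 ↦ 8|_8 = 8 ⇒ 7
(5) 7|_8 = 7 ↦ 7|_9 = 7 ⇒ 6

-1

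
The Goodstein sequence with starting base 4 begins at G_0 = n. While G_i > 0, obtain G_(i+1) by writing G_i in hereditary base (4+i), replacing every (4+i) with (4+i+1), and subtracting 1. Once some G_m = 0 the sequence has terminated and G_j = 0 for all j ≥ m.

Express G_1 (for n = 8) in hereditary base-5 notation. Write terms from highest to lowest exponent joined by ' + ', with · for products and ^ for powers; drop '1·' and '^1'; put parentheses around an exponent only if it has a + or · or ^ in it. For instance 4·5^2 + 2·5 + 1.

G_0 = 8. HB_4(8) = 2·4. Bump = 10. G_1 = 9.
G_1 = 9. HB_5(9) = 5 + 4. Bump = 10. G_2 = 9.

5 + 4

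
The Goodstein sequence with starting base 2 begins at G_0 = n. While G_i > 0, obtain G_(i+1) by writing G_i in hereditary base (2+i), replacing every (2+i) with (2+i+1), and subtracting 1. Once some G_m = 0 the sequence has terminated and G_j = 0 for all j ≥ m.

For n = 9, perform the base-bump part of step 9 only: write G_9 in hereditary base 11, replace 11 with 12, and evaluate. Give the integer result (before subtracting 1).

26748301350412

i=0: 9 = 2^(2 + 1) + 1 (b=2); 2→3: 3^(3 + 1) + 1 = 82; 82−1 = 81
i=1: 81 = 3^(3 + 1) (b=3); 3→4: 4^(4 + 1) = 1024; 1024−1 = 1023
i=2: 1023 = 3·4^4 + 3·4^3 + 3·4^2 + 3·4 + 3 (b=4); 4→5: 3·5^5 + 3·5^3 + 3·5^2 + 3·5 + 3 = 9843; 9843−1 = 9842
i=3: 9842 = 3·5^5 + 3·5^3 + 3·5^2 + 3·5 + 2 (b=5); 5→6: 3·6^6 + 3·6^3 + 3·6^2 + 3·6 + 2 = 140744; 140744−1 = 140743
i=4: 140743 = 3·6^6 + 3·6^3 + 3·6^2 + 3·6 + 1 (b=6); 6→7: 3·7^7 + 3·7^3 + 3·7^2 + 3·7 + 1 = 2471827; 2471827−1 = 2471826
i=5: 2471826 = 3·7^7 + 3·7^3 + 3·7^2 + 3·7 (b=7); 7→8: 3·8^8 + 3·8^3 + 3·8^2 + 3·8 = 50333400; 50333400−1 = 50333399
i=6: 50333399 = 3·8^8 + 3·8^3 + 3·8^2 + 2·8 + 7 (b=8); 8→9: 3·9^9 + 3·9^3 + 3·9^2 + 2·9 + 7 = 1162263922; 1162263922−1 = 1162263921
i=7: 1162263921 = 3·9^9 + 3·9^3 + 3·9^2 + 2·9 + 6 (b=9); 9→10: 3·10^10 + 3·10^3 + 3·10^2 + 2·10 + 6 = 30000003326; 30000003326−1 = 30000003325
i=8: 30000003325 = 3·10^10 + 3·10^3 + 3·10^2 + 2·10 + 5 (b=10); 10→11: 3·11^11 + 3·11^3 + 3·11^2 + 2·11 + 5 = 855935016216; 855935016216−1 = 855935016215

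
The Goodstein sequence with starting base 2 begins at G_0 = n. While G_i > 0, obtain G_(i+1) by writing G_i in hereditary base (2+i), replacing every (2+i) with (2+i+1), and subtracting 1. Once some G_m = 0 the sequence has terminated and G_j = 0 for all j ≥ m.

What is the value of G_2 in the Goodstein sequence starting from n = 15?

1283

i=0: 15 = 2^(2 + 1) + 2^2 + 2 + 1 (b=2); 2→3: 3^(3 + 1) + 3^3 + 3 + 1 = 112; 112−1 = 111
i=1: 111 = 3^(3 + 1) + 3^3 + 3 (b=3); 3→4: 4^(4 + 1) + 4^4 + 4 = 1284; 1284−1 = 1283
i=2: 1283 = 4^(4 + 1) + 4^4 + 3 (b=4); 4→5: 5^(5 + 1) + 5^5 + 3 = 18753; 18753−1 = 18752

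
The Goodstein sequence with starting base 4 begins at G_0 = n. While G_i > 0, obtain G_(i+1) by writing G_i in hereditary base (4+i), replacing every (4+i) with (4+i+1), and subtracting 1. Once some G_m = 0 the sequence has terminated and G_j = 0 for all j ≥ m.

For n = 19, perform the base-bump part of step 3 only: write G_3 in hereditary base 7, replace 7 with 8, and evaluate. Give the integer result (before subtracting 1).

step 0: 19 = 4^2 + 3; sub 5 for 4: 5^2 + 3; = 28; G_1 = 28−1 = 27
step 1: 27 = 5^2 + 2; sub 6 for 5: 6^2 + 2; = 38; G_2 = 38−1 = 37
step 2: 37 = 6^2 + 1; sub 7 for 6: 7^2 + 1; = 50; G_3 = 50−1 = 49

64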